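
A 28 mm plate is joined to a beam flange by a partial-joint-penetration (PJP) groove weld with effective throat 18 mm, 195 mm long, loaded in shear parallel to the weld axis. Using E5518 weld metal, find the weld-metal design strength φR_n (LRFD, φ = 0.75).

φR_n ≈ 869 kN

E55XX → F_EXX = 550 MPa.
Effective throat (given) t_e = 18 mm.
A_we = 18 × 195 = 3510 mm².
F_nw = 0.6 F_EXX = 330 MPa.
φR_n = 0.75 × 330 × 3510 × 10⁻³ = 868.7 kN.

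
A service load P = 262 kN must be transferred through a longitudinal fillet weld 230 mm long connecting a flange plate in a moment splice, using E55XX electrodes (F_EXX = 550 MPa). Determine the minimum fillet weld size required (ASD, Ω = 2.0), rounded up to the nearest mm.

w = 10 mm

Total weld length L = 230 mm.
Required throat t_e = P × Ω / (0.6 F_EXX × L) = 262 × 2.0 / (0.6 × 550 × 230 × 10⁻³) = 6.904 mm.
Required leg w = t_e / 0.707 = 9.765 mm → use 10 mm.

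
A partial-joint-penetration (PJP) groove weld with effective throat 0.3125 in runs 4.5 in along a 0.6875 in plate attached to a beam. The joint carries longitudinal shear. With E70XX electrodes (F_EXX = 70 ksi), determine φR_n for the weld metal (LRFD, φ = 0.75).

φR_n ≈ 44.3 kips

Effective throat (given) t_e = 0.3125 in.
A_we = 0.3125 × 4.5 = 1.406 in².
F_nw = 0.6 F_EXX = 42 ksi.
φR_n = 0.75 × 42 × 1.406 = 44.3 kips.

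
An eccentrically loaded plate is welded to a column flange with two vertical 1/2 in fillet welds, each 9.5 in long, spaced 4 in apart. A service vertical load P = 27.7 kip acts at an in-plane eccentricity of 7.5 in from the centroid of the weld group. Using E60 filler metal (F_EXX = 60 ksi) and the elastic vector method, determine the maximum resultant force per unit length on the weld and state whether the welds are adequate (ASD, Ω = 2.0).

f_max ≈ 5.62 kip/in; adequate

Total weld length L_w = 19 in. Treat welds as unit-width lines.
Polar moment about centroid: J = 2[d³/12 + d(b/2)²] = 2[9.5³/12 + 9.5×2²] = 218.9 in³.
Direct shear f_v = P/L_w = 27.7 / 19 = 1.458 kip/in (vertical).
Torsion M = P·e = 27.7 × 7.5 = 207.75 kip·in.
Critical point at (x, y) = (2, 4.75) from centroid. f_tx = M·y/J = 4.508 kip/in; f_ty = M·x/J = 1.898 kip/in.
Resultant f_max = √[f_tx² + (f_v + f_ty)²] = √[4.508² + (1.458 + 1.898)²] = 5.62 kip/in.
Capacity per unit length: r_n/Ω = (1/2.0) × 0.6 × 60 × (0.707 × 0.5) = 6.363 kip/in.
5.62 ≤ 6.363 → adequate.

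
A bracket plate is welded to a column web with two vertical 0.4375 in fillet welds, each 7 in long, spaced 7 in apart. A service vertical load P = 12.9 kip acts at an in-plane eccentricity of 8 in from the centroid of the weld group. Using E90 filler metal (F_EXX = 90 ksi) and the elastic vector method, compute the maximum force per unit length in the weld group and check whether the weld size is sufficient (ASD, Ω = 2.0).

Total weld length L_w = 14 in. Treat welds as unit-width lines.
Polar moment about centroid: J = 2[d³/12 + d(b/2)²] = 2[7³/12 + 7×3.5²] = 228.7 in³.
Direct shear f_v = P/L_w = 12.9 / 14 = 0.9214 kip/in (vertical).
Torsion M = P·e = 12.9 × 8 = 103.2 kip·in.
Critical point at (x, y) = (3.5, 3.5) from centroid. f_tx = M·y/J = 1.58 kip/in; f_ty = M·x/J = 1.58 kip/in.
Resultant f_max = √[f_tx² + (f_v + f_ty)²] = √[1.58² + (0.9214 + 1.58)²] = 2.958 kip/in.
Capacity per unit length: r_n/Ω = (1/2.0) × 0.6 × 90 × (0.707 × 0.4375) = 8.351 kip/in.
2.958 ≤ 8.351 → adequate.

f_max ≈ 2.96 kip/in; adequate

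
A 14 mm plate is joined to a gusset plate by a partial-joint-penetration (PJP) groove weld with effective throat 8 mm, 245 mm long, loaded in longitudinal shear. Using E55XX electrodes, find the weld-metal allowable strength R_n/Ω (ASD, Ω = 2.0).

E55XX → F_EXX = 550 MPa.
Effective throat (given) t_e = 8 mm.
A_we = 8 × 245 = 1960 mm².
F_nw = 0.6 F_EXX = 330 MPa.
R_n/Ω = (330 × 1960) / 2.0 × 10⁻³ = 323.4 kN.

R_n/Ω ≈ 323 kN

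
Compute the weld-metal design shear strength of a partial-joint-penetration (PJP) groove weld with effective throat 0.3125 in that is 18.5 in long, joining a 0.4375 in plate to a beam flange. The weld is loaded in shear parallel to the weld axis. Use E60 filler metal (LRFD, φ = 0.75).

E60XX → F_EXX = 60 ksi.
Effective throat (given) t_e = 0.3125 in.
A_we = 0.3125 × 18.5 = 5.781 in².
F_nw = 0.6 F_EXX = 36 ksi.
φR_n = 0.75 × 36 × 5.781 = 156.1 kip.

φR_n ≈ 156 kip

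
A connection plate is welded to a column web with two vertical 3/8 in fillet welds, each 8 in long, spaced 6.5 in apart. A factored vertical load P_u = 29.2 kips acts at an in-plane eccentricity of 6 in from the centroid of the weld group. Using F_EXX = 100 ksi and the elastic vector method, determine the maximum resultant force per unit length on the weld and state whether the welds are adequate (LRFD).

f_max ≈ 4.91 kip/in; adequate

Total weld length L_w = 16 in. Treat welds as unit-width lines.
Polar moment about centroid: J = 2[d³/12 + d(b/2)²] = 2[8³/12 + 8×3.25²] = 254.3 in³.
Direct shear f_v = P/L_w = 29.2 / 16 = 1.825 kip/in (vertical).
Torsion M = P·e = 29.2 × 6 = 175.2 kip·in.
Critical point at (x, y) = (3.25, 4) from centroid. f_tx = M·y/J = 2.755 kip/in; f_ty = M·x/J = 2.239 kip/in.
Resultant f_max = √[f_tx² + (f_v + f_ty)²] = √[2.755² + (1.825 + 2.239)²] = 4.91 kip/in.
Capacity per unit length: φr_n = 0.75 × 0.6 × 100 × (0.707 × 0.375) = 11.93 kip/in.
4.91 ≤ 11.93 → adequate.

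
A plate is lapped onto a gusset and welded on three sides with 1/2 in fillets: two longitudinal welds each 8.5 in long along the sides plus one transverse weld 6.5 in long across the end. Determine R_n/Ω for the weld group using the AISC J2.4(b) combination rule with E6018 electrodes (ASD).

R_n/Ω ≈ 154 kips

E60XX → F_EXX = 60 ksi.
t_e = 0.707 × 0.5 = 0.3535 in.
R_nwl = 0.6 × 60 × 0.3535 × 17 = 216.3 kips (longitudinal, 2 welds).
R_nwt = 0.6 × 60 × 0.3535 × 6.5 = 82.72 kips (transverse, base value).
(i) R_nwl + R_nwt = 299.1 kips; (ii) 0.85 R_nwl + 1.5 R_nwt = 308 kips.
R_n = max = 308 kips [governs: (ii)]; R_n/Ω = 154 kips.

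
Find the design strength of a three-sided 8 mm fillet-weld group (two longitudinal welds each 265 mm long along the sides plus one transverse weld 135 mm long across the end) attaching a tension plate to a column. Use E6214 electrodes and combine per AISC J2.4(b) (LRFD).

E62XX → F_EXX = 620 MPa.
t_e = 0.707 × 8 = 5.656 mm.
R_nwl = 0.6 × 620 × 5.656 × 530 × 10⁻³ = 1115 kN (longitudinal, 2 welds).
R_nwt = 0.6 × 620 × 5.656 × 135 × 10⁻³ = 284 kN (transverse, base value).
(i) R_nwl + R_nwt = 1399 kN; (ii) 0.85 R_nwl + 1.5 R_nwt = 1374 kN.
R_n = max = 1399 kN [governs: (i)]; φR_n = 1049 kN.

φR_n ≈ 1050 kN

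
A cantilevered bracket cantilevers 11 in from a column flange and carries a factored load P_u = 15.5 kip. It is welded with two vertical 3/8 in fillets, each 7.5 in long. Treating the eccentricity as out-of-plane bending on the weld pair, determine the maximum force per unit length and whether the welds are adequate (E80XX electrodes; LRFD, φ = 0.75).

E80XX → F_EXX = 80 ksi.
L_w = 2 × 7.5 = 15 in; section modulus (unit throat) S = 2 × L²/6 = 18.75 in².
Direct shear f_v = P/L_w = 15.5/15 = 1.033 kip/in.
Moment M = P × e = 15.5 × 11 = 170.5 kip·in; bending f_b = M/S = 9.093 kip/in.
f_max = √(f_v² + f_b²) = √(1.033² + 9.093²) = 9.152 kip/in.
φr_n = 0.75 × 0.6 × 80 × (0.707 × 0.375) = 9.544 kip/in → adequate.

f_max ≈ 9.15 kip/in; adequate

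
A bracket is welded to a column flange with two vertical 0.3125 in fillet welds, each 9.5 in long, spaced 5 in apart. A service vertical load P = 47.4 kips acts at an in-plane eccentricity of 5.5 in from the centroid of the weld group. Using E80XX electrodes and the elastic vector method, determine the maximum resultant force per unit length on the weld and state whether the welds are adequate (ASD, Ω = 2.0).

E80XX → F_EXX = 80 ksi.
Total weld length L_w = 19 in. Treat welds as unit-width lines.
Polar moment about centroid: J = 2[d³/12 + d(b/2)²] = 2[9.5³/12 + 9.5×2.5²] = 261.6 in³.
Direct shear f_v = P/L_w = 47.4 / 19 = 2.495 kip/in (vertical).
Torsion M = P·e = 47.4 × 5.5 = 260.7 kip·in.
Critical point at (x, y) = (2.5, 4.75) from centroid. f_tx = M·y/J = 4.733 kip/in; f_ty = M·x/J = 2.491 kip/in.
Resultant f_max = √[f_tx² + (f_v + f_ty)²] = √[4.733² + (2.495 + 2.491)²] = 6.874 kip/in.
Capacity per unit length: r_n/Ω = (1/2.0) × 0.6 × 80 × (0.707 × 0.3125) = 5.302 kip/in.
6.874 > 5.302 → NOT adequate.

f_max ≈ 6.87 kip/in; NOT adequate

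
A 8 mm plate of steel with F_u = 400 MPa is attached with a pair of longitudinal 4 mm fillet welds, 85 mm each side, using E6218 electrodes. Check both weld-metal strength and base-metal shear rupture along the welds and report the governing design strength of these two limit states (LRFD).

φR_n ≈ 134 kN (weld metal governs)

E62XX → F_EXX = 620 MPa.
t_e = 0.707 × 4 = 2.828 mm; L = 170 mm.
Weld metal: φR_n = 0.75 × 0.6 × 620 × 2.828 × 170 × 10⁻³ = 134.1 kN.
Base metal (shear rupture): φR_n = 0.75 × 0.6 × 400 × 8 × 170 × 10⁻³ = 244.8 kN.
Governing: weld metal.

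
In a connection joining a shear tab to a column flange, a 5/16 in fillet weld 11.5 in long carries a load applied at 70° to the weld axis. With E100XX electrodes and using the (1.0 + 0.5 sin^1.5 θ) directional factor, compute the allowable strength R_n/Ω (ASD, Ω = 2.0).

E100XX → F_EXX = 100 ksi.
t_e = 0.707 × 0.3125 = 0.2209 in; A_we = 0.2209 × 11.5 = 2.541 in².
Directional factor: 1.0 + 0.5 sin^1.5(70°) = 1.455.
F_nw = 0.6 × 100 × 1.455 = 87.33 ksi.
R_n/Ω = (87.33 × 2.541) / 2.0 = 110.9 kips.

R_n/Ω ≈ 111 kips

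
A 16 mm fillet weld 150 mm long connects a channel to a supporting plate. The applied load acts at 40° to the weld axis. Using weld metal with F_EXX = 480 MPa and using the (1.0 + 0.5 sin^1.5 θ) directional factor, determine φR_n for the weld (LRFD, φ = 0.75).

t_e = 0.707 × 16 = 11.31 mm; A_we = 11.31 × 150 = 1697 mm².
Directional factor: 1.0 + 0.5 sin^1.5(40°) = 1.258.
F_nw = 0.6 × 480 × 1.258 = 362.2 MPa.
φR_n = 0.75 × 362.2 × 1697 × 10⁻³ = 460.9 kN.

φR_n ≈ 461 kN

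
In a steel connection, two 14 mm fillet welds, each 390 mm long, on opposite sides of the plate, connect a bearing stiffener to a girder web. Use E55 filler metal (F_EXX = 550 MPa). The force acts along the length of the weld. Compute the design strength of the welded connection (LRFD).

φR_n ≈ 1910 kN

Effective throat t_e = 0.707 × 14 = 9.898 mm.
Total length L = 780 mm; A_we = 9.898 × 780 = 7720 mm².
F_nw = 0.6 F_EXX = 0.6 × 550 = 330 MPa.
φR_n = 0.75 × 330 × 7720 × 10⁻³ = 1911 kN.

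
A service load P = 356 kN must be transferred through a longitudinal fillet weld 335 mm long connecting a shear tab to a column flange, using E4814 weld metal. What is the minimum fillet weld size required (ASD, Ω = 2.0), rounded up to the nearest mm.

w = 11 mm

E48XX → F_EXX = 480 MPa.
Total weld length L = 335 mm.
Required throat t_e = P × Ω / (0.6 F_EXX × L) = 356 × 2.0 / (0.6 × 480 × 335 × 10⁻³) = 7.38 mm.
Required leg w = t_e / 0.707 = 10.44 mm → use 11 mm.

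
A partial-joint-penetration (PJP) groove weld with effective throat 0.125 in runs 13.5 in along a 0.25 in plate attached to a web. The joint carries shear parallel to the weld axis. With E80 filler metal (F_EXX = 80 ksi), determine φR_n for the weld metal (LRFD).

Effective throat (given) t_e = 0.125 in.
A_we = 0.125 × 13.5 = 1.688 in².
F_nw = 0.6 F_EXX = 48 ksi.
φR_n = 0.75 × 48 × 1.688 = 60.75 kip.

φR_n ≈ 60.8 kip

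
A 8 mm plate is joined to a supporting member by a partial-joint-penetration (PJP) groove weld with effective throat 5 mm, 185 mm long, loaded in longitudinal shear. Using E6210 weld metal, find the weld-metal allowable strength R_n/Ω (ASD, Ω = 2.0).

E62XX → F_EXX = 620 MPa.
Effective throat (given) t_e = 5 mm.
A_we = 5 × 185 = 925 mm².
F_nw = 0.6 F_EXX = 372 MPa.
R_n/Ω = (372 × 925) / 2.0 × 10⁻³ = 172.1 kN.

R_n/Ω ≈ 172 kN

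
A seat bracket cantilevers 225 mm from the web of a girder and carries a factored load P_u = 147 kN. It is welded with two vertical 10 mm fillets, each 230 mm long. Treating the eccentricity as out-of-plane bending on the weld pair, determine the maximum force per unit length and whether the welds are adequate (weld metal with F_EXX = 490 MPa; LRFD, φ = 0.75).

L_w = 2 × 230 = 460 mm; section modulus (unit throat) S = 2 × L²/6 = 17630 mm².
Direct shear f_v = P/L_w = 147×10³/460 = 319.6 N/mm.
Moment M = P × e = 147×10³ × 225 = 33075000 N·mm; bending f_b = M/S = 1876 N/mm.
f_max = √(f_v² + f_b²) = √(319.6² + 1876²) = 1903 N/mm.
φr_n = 0.75 × 0.6 × 490 × (0.707 × 10) = 1559 N/mm → NOT adequate.

f_max ≈ 1900 N/mm; NOT adequate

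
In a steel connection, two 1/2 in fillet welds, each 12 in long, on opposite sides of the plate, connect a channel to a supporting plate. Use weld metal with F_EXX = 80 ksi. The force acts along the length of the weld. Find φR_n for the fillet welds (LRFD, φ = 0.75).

Effective throat t_e = 0.707 × 0.5 = 0.3535 in.
Total length L = 24 in; A_we = 0.3535 × 24 = 8.484 in².
F_nw = 0.6 F_EXX = 0.6 × 80 = 48 ksi.
φR_n = 0.75 × 48 × 8.484 = 305.4 kips.

φR_n ≈ 305 kips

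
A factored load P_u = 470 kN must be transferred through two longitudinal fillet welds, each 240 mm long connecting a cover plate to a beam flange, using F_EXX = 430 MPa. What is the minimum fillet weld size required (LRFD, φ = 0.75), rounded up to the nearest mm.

w = 8 mm

Total weld length L = 480 mm.
Required throat t_e = P_u / (φ × 0.6 F_EXX × L) = 470 / (0.75 × 0.6 × 430 × 480 × 10⁻³) = 5.06 mm.
Required leg w = t_e / 0.707 = 7.157 mm → use 8 mm.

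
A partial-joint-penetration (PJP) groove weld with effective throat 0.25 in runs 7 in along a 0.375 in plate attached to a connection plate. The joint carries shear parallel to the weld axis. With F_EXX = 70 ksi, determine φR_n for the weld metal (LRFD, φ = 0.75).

Effective throat (given) t_e = 0.25 in.
A_we = 0.25 × 7 = 1.75 in².
F_nw = 0.6 F_EXX = 42 ksi.
φR_n = 0.75 × 42 × 1.75 = 55.12 kip.

φR_n ≈ 55.1 kip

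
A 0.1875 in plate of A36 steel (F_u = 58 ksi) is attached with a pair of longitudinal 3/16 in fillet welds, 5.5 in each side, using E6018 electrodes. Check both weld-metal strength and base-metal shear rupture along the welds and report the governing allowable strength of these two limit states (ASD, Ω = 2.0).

E60XX → F_EXX = 60 ksi.
t_e = 0.707 × 0.1875 = 0.1326 in; L = 11 in.
Weld metal: R_n/Ω = (1/2.0) × 0.6 × 60 × 0.1326 × 11 = 26.25 kips.
Base metal (shear rupture): R_n/Ω = (1/2.0) × 0.6 × 58 × 0.1875 × 11 = 35.89 kips.
Governing: weld metal.

R_n/Ω ≈ 26.2 kips (weld metal governs)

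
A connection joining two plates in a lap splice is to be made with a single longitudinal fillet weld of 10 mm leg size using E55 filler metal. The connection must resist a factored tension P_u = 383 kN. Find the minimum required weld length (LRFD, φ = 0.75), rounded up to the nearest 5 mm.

L = 220 mm

E55XX → F_EXX = 550 MPa.
Throat t_e = 0.707 × 10 = 7.07 mm.
φr_n = 0.75 × 0.6 × 550 × 7.07 × 10⁻³ = 1.75 kN/mm.
L_req = P_u / φr_n = 383 / 1.75 = 218.9 mm total.
Round up → use L = 220 mm.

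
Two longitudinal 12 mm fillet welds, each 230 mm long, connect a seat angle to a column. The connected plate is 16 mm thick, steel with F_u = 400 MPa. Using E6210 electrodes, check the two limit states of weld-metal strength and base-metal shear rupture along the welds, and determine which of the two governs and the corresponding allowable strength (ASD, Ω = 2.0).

R_n/Ω ≈ 726 kN (weld metal governs)

E62XX → F_EXX = 620 MPa.
t_e = 0.707 × 12 = 8.484 mm; L = 460 mm.
Weld metal: R_n/Ω = (1/2.0) × 0.6 × 620 × 8.484 × 460 × 10⁻³ = 725.9 kN.
Base metal (shear rupture): R_n/Ω = (1/2.0) × 0.6 × 400 × 16 × 460 × 10⁻³ = 883.2 kN.
Governing: weld metal.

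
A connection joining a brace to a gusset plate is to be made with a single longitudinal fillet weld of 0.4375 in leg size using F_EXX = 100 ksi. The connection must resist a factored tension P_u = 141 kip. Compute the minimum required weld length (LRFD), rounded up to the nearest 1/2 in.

L = 10.5 in

Throat t_e = 0.707 × 0.4375 = 0.3093 in.
φr_n = 0.75 × 0.6 × 100 × 0.3093 = 13.92 kip/in.
L_req = P_u / φr_n = 141 / 13.92 = 10.13 in total.
Round up → use L = 10.5 in.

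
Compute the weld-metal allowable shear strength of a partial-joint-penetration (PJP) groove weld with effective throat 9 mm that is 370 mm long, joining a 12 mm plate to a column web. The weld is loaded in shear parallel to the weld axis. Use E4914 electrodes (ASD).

R_n/Ω ≈ 490 kN

E49XX → F_EXX = 490 MPa.
Effective throat (given) t_e = 9 mm.
A_we = 9 × 370 = 3330 mm².
F_nw = 0.6 F_EXX = 294 MPa.
R_n/Ω = (294 × 3330) / 2.0 × 10⁻³ = 489.5 kN.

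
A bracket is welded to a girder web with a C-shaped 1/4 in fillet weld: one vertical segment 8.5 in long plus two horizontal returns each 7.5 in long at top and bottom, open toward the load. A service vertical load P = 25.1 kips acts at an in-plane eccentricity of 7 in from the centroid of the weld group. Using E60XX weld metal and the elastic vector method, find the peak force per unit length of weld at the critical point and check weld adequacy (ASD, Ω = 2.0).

E60XX → F_EXX = 60 ksi.
Total weld length L_w = 23.5 in. Treat welds as unit-width lines.
Centroid: x̄ = 2×7.5×3.75 / 23.5 = 2.394 in from the vertical weld.
Polar moment about centroid: J = I_x + I_y = [8.5³/12 + 2×7.5×4.25²] + [8.5×2.394² + 2(7.5³/12 + 7.5×1.356²)] = 468.7 in³.
Direct shear f_v = P/L_w = 25.1 / 23.5 = 1.068 kip/in (vertical).
Torsion M = P·e = 25.1 × 7 = 175.7 kip·in.
Critical point at (x, y) = (5.106, 4.25) from centroid. f_tx = M·y/J = 1.593 kip/in; f_ty = M·x/J = 1.914 kip/in.
Resultant f_max = √[f_tx² + (f_v + f_ty)²] = √[1.593² + (1.068 + 1.914)²] = 3.381 kip/in.
Capacity per unit length: r_n/Ω = (1/2.0) × 0.6 × 60 × (0.707 × 0.25) = 3.181 kip/in.
3.381 > 3.181 → NOT adequate.

f_max ≈ 3.38 kip/in; NOT adequate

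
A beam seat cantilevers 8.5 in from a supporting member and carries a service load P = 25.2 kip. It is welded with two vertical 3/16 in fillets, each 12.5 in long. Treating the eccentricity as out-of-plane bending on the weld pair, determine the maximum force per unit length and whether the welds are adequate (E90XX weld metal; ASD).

f_max ≈ 4.23 kip/in; NOT adequate

E90XX → F_EXX = 90 ksi.
L_w = 2 × 12.5 = 25 in; section modulus (unit throat) S = 2 × L²/6 = 52.08 in².
Direct shear f_v = P/L_w = 25.2/25 = 1.008 kip/in.
Moment M = P × e = 25.2 × 8.5 = 214.2 kip·in; bending f_b = M/S = 4.113 kip/in.
f_max = √(f_v² + f_b²) = √(1.008² + 4.113²) = 4.234 kip/in.
r_n/Ω = (1/2.0) × 0.6 × 90 × (0.707 × 0.1875) = 3.579 kip/in → NOT adequate.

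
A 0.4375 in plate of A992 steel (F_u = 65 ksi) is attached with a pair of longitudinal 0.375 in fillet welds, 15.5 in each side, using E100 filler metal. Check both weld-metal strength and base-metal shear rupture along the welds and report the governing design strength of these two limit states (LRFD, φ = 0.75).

φR_n ≈ 370 kip (weld metal governs)

E100XX → F_EXX = 100 ksi.
t_e = 0.707 × 0.375 = 0.2651 in; L = 31 in.
Weld metal: φR_n = 0.75 × 0.6 × 100 × 0.2651 × 31 = 369.8 kip.
Base metal (shear rupture): φR_n = 0.75 × 0.6 × 65 × 0.4375 × 31 = 396.7 kip.
Governing: weld metal.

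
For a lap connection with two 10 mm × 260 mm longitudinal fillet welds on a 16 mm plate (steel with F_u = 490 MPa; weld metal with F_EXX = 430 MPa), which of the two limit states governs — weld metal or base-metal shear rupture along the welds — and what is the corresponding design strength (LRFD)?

t_e = 0.707 × 10 = 7.07 mm; L = 520 mm.
Weld metal: φR_n = 0.75 × 0.6 × 430 × 7.07 × 520 × 10⁻³ = 711.4 kN.
Base metal (shear rupture): φR_n = 0.75 × 0.6 × 490 × 16 × 520 × 10⁻³ = 1835 kN.
Governing: weld metal.

φR_n ≈ 711 kN (weld metal governs)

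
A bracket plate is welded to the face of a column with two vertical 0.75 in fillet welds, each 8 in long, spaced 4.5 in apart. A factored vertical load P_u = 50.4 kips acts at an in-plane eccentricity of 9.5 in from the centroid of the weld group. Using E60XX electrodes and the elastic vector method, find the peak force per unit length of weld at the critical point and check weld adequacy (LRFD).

f_max ≈ 15 kip/in; NOT adequate

E60XX → F_EXX = 60 ksi.
Total weld length L_w = 16 in. Treat welds as unit-width lines.
Polar moment about centroid: J = 2[d³/12 + d(b/2)²] = 2[8³/12 + 8×2.25²] = 166.3 in³.
Direct shear f_v = P/L_w = 50.4 / 16 = 3.15 kip/in (vertical).
Torsion M = P·e = 50.4 × 9.5 = 478.8 kip·in.
Critical point at (x, y) = (2.25, 4) from centroid. f_tx = M·y/J = 11.51 kip/in; f_ty = M·x/J = 6.477 kip/in.
Resultant f_max = √[f_tx² + (f_v + f_ty)²] = √[11.51² + (3.15 + 6.477)²] = 15.01 kip/in.
Capacity per unit length: φr_n = 0.75 × 0.6 × 60 × (0.707 × 0.75) = 14.32 kip/in.
15.01 > 14.32 → NOT adequate.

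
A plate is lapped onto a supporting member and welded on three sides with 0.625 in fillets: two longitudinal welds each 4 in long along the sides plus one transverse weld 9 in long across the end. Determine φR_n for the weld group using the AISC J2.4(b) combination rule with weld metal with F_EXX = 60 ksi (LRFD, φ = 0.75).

t_e = 0.707 × 0.625 = 0.4419 in.
R_nwl = 0.6 × 60 × 0.4419 × 8 = 127.3 kip (longitudinal, 2 welds).
R_nwt = 0.6 × 60 × 0.4419 × 9 = 143.2 kip (transverse, base value).
(i) R_nwl + R_nwt = 270.4 kip; (ii) 0.85 R_nwl + 1.5 R_nwt = 322.9 kip.
R_n = max = 322.9 kip [governs: (ii)]; φR_n = 242.2 kip.

φR_n ≈ 242 kip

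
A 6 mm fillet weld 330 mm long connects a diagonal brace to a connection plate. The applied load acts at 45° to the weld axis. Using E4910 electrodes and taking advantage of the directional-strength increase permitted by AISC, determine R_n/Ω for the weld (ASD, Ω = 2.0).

E49XX → F_EXX = 490 MPa.
t_e = 0.707 × 6 = 4.242 mm; A_we = 4.242 × 330 = 1400 mm².
Directional factor: 1.0 + 0.5 sin^1.5(45°) = 1.297.
F_nw = 0.6 × 490 × 1.297 = 381.4 MPa.
R_n/Ω = (381.4 × 1400) / 2.0 × 10⁻³ = 267 kN.

R_n/Ω ≈ 267 kN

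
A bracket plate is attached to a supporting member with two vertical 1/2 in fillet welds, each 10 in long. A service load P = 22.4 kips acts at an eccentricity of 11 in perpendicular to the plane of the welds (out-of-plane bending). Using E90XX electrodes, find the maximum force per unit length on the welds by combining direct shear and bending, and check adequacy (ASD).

f_max ≈ 7.48 kip/in; adequate

E90XX → F_EXX = 90 ksi.
L_w = 2 × 10 = 20 in; section modulus (unit throat) S = 2 × L²/6 = 33.33 in².
Direct shear f_v = P/L_w = 22.4/20 = 1.12 kip/in.
Moment M = P × e = 22.4 × 11 = 246.4 kip·in; bending f_b = M/S = 7.392 kip/in.
f_max = √(f_v² + f_b²) = √(1.12² + 7.392²) = 7.476 kip/in.
r_n/Ω = (1/2.0) × 0.6 × 90 × (0.707 × 0.5) = 9.544 kip/in → adequate.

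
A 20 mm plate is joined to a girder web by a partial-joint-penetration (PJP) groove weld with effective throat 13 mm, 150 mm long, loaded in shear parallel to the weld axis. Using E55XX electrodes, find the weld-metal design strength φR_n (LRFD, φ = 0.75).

E55XX → F_EXX = 550 MPa.
Effective throat (given) t_e = 13 mm.
A_we = 13 × 150 = 1950 mm².
F_nw = 0.6 F_EXX = 330 MPa.
φR_n = 0.75 × 330 × 1950 × 10⁻³ = 482.6 kN.

φR_n ≈ 483 kN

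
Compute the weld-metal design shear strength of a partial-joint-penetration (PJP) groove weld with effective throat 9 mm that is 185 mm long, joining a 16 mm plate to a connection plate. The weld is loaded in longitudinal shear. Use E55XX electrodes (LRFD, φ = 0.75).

E55XX → F_EXX = 550 MPa.
Effective throat (given) t_e = 9 mm.
A_we = 9 × 185 = 1665 mm².
F_nw = 0.6 F_EXX = 330 MPa.
φR_n = 0.75 × 330 × 1665 × 10⁻³ = 412.1 kN.

φR_n ≈ 412 kN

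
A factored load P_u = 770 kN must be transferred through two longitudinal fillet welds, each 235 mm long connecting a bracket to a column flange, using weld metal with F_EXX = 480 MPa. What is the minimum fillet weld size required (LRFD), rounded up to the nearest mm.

Total weld length L = 470 mm.
Required throat t_e = P_u / (φ × 0.6 F_EXX × L) = 770 / (0.75 × 0.6 × 480 × 470 × 10⁻³) = 7.585 mm.
Required leg w = t_e / 0.707 = 10.73 mm → use 11 mm.

w = 11 mm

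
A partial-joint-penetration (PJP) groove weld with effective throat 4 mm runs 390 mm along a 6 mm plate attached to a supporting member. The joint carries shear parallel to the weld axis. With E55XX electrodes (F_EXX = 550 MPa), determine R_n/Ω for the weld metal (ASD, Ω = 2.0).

R_n/Ω ≈ 257 kN

Effective throat (given) t_e = 4 mm.
A_we = 4 × 390 = 1560 mm².
F_nw = 0.6 F_EXX = 330 MPa.
R_n/Ω = (330 × 1560) / 2.0 × 10⁻³ = 257.4 kN.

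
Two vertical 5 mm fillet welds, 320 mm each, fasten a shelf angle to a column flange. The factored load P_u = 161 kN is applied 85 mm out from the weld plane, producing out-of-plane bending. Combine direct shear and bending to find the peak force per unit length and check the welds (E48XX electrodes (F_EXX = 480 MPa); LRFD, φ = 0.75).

L_w = 2 × 320 = 640 mm; section modulus (unit throat) S = 2 × L²/6 = 34130 mm².
Direct shear f_v = P/L_w = 161×10³/640 = 251.6 N/mm.
Moment M = P × e = 161×10³ × 85 = 13685000 N·mm; bending f_b = M/S = 400.9 N/mm.
f_max = √(f_v² + f_b²) = √(251.6² + 400.9²) = 473.3 N/mm.
φr_n = 0.75 × 0.6 × 480 × (0.707 × 5) = 763.6 N/mm → adequate.

f_max ≈ 473 N/mm; adequate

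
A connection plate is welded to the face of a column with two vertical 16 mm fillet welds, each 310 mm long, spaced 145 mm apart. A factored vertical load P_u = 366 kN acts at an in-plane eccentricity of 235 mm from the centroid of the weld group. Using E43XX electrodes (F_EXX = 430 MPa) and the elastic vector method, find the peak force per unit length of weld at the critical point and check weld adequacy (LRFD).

Total weld length L_w = 620 mm. Treat welds as unit-width lines.
Polar moment about centroid: J = 2[d³/12 + d(b/2)²] = 2[310³/12 + 310×72.5²] = 8224000 mm³.
Direct shear f_v = P/L_w = 366×10³ / 620 = 590.3 N/mm (vertical).
Torsion M = P·e = 366×10³ × 235 = 86010000 N·mm.
Critical point at (x, y) = (72.5, 155) from centroid. f_tx = M·y/J = 1621 N/mm; f_ty = M·x/J = 758.2 N/mm.
Resultant f_max = √[f_tx² + (f_v + f_ty)²] = √[1621² + (590.3 + 758.2)²] = 2109 N/mm.
Capacity per unit length: φr_n = 0.75 × 0.6 × 430 × (0.707 × 16) = 2189 N/mm.
2109 ≤ 2189 → adequate.

f_max ≈ 2110 N/mm; adequate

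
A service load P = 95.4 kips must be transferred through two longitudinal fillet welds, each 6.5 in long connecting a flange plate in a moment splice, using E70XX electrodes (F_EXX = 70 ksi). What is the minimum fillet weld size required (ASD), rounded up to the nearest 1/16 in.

Total weld length L = 13 in.
Required throat t_e = P × Ω / (0.6 F_EXX × L) = 95.4 × 2.0 / (0.6 × 70 × 13) = 0.3495 in.
Required leg w = t_e / 0.707 = 0.4943 in → use 1/2 in.

w = 1/2 in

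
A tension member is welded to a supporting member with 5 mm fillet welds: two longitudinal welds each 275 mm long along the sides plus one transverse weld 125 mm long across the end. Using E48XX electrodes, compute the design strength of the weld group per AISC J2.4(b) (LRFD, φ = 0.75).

E48XX → F_EXX = 480 MPa.
t_e = 0.707 × 5 = 3.535 mm.
R_nwl = 0.6 × 480 × 3.535 × 550 × 10⁻³ = 559.9 kN (longitudinal, 2 welds).
R_nwt = 0.6 × 480 × 3.535 × 125 × 10⁻³ = 127.3 kN (transverse, base value).
(i) R_nwl + R_nwt = 687.2 kN; (ii) 0.85 R_nwl + 1.5 R_nwt = 666.8 kN.
R_n = max = 687.2 kN [governs: (i)]; φR_n = 515.4 kN.

φR_n ≈ 515 kN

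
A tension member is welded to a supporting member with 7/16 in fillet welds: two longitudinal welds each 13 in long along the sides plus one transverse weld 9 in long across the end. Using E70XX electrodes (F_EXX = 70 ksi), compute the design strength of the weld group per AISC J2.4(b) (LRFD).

φR_n ≈ 347 kips

t_e = 0.707 × 0.4375 = 0.3093 in.
R_nwl = 0.6 × 70 × 0.3093 × 26 = 337.8 kips (longitudinal, 2 welds).
R_nwt = 0.6 × 70 × 0.3093 × 9 = 116.9 kips (transverse, base value).
(i) R_nwl + R_nwt = 454.7 kips; (ii) 0.85 R_nwl + 1.5 R_nwt = 462.5 kips.
R_n = max = 462.5 kips [governs: (ii)]; φR_n = 346.9 kips.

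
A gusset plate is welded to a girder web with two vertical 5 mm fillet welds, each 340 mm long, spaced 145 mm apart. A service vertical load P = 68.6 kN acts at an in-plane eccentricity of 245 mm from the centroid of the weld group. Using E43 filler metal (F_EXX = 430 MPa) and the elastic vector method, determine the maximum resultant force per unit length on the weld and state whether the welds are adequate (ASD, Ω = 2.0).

f_max ≈ 359 N/mm; adequate

Total weld length L_w = 680 mm. Treat welds as unit-width lines.
Polar moment about centroid: J = 2[d³/12 + d(b/2)²] = 2[340³/12 + 340×72.5²] = 10120000 mm³.
Direct shear f_v = P/L_w = 68.6×10³ / 680 = 100.9 N/mm (vertical).
Torsion M = P·e = 68.6×10³ × 245 = 16807000 N·mm.
Critical point at (x, y) = (72.5, 170) from centroid. f_tx = M·y/J = 282.2 N/mm; f_ty = M·x/J = 120.3 N/mm.
Resultant f_max = √[f_tx² + (f_v + f_ty)²] = √[282.2² + (100.9 + 120.3)²] = 358.6 N/mm.
Capacity per unit length: r_n/Ω = (1/2.0) × 0.6 × 430 × (0.707 × 5) = 456 N/mm.
358.6 ≤ 456 → adequate.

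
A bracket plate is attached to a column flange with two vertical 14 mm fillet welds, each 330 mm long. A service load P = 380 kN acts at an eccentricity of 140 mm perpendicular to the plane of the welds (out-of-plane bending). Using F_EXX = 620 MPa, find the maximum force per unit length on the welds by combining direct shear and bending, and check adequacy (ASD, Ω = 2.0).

L_w = 2 × 330 = 660 mm; section modulus (unit throat) S = 2 × L²/6 = 36300 mm².
Direct shear f_v = P/L_w = 380×10³/660 = 575.8 N/mm.
Moment M = P × e = 380×10³ × 140 = 53200000 N·mm; bending f_b = M/S = 1466 N/mm.
f_max = √(f_v² + f_b²) = √(575.8² + 1466²) = 1575 N/mm.
r_n/Ω = (1/2.0) × 0.6 × 620 × (0.707 × 14) = 1841 N/mm → adequate.

f_max ≈ 1570 N/mm; adequate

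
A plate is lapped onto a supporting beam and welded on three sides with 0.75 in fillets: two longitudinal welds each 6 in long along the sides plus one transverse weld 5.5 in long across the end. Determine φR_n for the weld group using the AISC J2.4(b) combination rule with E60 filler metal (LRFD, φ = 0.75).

E60XX → F_EXX = 60 ksi.
t_e = 0.707 × 0.75 = 0.5302 in.
R_nwl = 0.6 × 60 × 0.5302 × 12 = 229.1 kips (longitudinal, 2 welds).
R_nwt = 0.6 × 60 × 0.5302 × 5.5 = 105 kips (transverse, base value).
(i) R_nwl + R_nwt = 334.1 kips; (ii) 0.85 R_nwl + 1.5 R_nwt = 352.2 kips.
R_n = max = 352.2 kips [governs: (ii)]; φR_n = 264.1 kips.

φR_n ≈ 264 kips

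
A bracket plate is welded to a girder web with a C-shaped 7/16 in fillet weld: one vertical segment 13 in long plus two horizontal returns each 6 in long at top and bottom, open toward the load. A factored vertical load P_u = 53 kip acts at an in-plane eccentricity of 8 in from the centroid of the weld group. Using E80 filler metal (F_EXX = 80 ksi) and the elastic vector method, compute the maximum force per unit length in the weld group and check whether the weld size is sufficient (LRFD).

Total weld length L_w = 25 in. Treat welds as unit-width lines.
Centroid: x̄ = 2×6×3 / 25 = 1.44 in from the vertical weld.
Polar moment about centroid: J = I_x + I_y = [13³/12 + 2×6×6.5²] + [13×1.44² + 2(6³/12 + 6×1.56²)] = 782.2 in³.
Direct shear f_v = P/L_w = 53 / 25 = 2.12 kip/in (vertical).
Torsion M = P·e = 53 × 8 = 424 kip·in.
Critical point at (x, y) = (4.56, 6.5) from centroid. f_tx = M·y/J = 3.523 kip/in; f_ty = M·x/J = 2.472 kip/in.
Resultant f_max = √[f_tx² + (f_v + f_ty)²] = √[3.523² + (2.12 + 2.472)²] = 5.788 kip/in.
Capacity per unit length: φr_n = 0.75 × 0.6 × 80 × (0.707 × 0.4375) = 11.14 kip/in.
5.788 ≤ 11.14 → adequate.

f_max ≈ 5.79 kip/in; adequate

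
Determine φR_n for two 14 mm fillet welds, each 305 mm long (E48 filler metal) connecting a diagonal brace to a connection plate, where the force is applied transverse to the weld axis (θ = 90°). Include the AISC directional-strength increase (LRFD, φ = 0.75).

E48XX → F_EXX = 480 MPa.
t_e = 0.707 × 14 = 9.898 mm; A_we = 9.898 × 610 = 6038 mm².
Directional factor: 1.0 + 0.5 sin^1.5(90°) = 1.5.
F_nw = 0.6 × 480 × 1.5 = 432 MPa.
φR_n = 0.75 × 432 × 6038 × 10⁻³ = 1956 kN.

φR_n ≈ 1960 kN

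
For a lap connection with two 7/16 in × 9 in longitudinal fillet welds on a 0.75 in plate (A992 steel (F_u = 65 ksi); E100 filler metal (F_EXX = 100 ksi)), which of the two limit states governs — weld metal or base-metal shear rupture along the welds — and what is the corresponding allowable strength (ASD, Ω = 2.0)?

R_n/Ω ≈ 167 kips (weld metal governs)

t_e = 0.707 × 0.4375 = 0.3093 in; L = 18 in.
Weld metal: R_n/Ω = (1/2.0) × 0.6 × 100 × 0.3093 × 18 = 167 kips.
Base metal (shear rupture): R_n/Ω = (1/2.0) × 0.6 × 65 × 0.75 × 18 = 263.2 kips.
Governing: weld metal.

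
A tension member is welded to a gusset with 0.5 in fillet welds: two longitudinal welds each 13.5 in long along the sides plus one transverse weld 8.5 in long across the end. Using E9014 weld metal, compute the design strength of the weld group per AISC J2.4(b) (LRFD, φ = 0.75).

φR_n ≈ 511 kips

E90XX → F_EXX = 90 ksi.
t_e = 0.707 × 0.5 = 0.3535 in.
R_nwl = 0.6 × 90 × 0.3535 × 27 = 515.4 kips (longitudinal, 2 welds).
R_nwt = 0.6 × 90 × 0.3535 × 8.5 = 162.3 kips (transverse, base value).
(i) R_nwl + R_nwt = 677.7 kips; (ii) 0.85 R_nwl + 1.5 R_nwt = 681.5 kips.
R_n = max = 681.5 kips [governs: (ii)]; φR_n = 511.1 kips.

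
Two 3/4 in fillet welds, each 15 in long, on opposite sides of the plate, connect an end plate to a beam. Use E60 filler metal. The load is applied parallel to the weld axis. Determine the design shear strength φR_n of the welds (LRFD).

E60XX → F_EXX = 60 ksi.
Effective throat t_e = 0.707 × 0.75 = 0.5302 in.
Total length L = 30 in; A_we = 0.5302 × 30 = 15.91 in².
F_nw = 0.6 F_EXX = 0.6 × 60 = 36 ksi.
φR_n = 0.75 × 36 × 15.91 = 429.5 kips.

φR_n ≈ 430 kips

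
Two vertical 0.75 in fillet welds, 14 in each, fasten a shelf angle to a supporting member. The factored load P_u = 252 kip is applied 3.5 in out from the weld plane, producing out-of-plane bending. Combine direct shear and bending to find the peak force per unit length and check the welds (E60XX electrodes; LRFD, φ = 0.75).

f_max ≈ 16.2 kip/in; NOT adequate

E60XX → F_EXX = 60 ksi.
L_w = 2 × 14 = 28 in; section modulus (unit throat) S = 2 × L²/6 = 65.33 in².
Direct shear f_v = P/L_w = 252/28 = 9 kip/in.
Moment M = P × e = 252 × 3.5 = 882 kip·in; bending f_b = M/S = 13.5 kip/in.
f_max = √(f_v² + f_b²) = √(9² + 13.5²) = 16.22 kip/in.
φr_n = 0.75 × 0.6 × 60 × (0.707 × 0.75) = 14.32 kip/in → NOT adequate.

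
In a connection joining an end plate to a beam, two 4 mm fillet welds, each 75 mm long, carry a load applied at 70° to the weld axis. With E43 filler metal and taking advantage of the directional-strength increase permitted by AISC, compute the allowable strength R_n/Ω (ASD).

R_n/Ω ≈ 79.6 kN

E43XX → F_EXX = 430 MPa.
t_e = 0.707 × 4 = 2.828 mm; A_we = 2.828 × 150 = 424.2 mm².
Directional factor: 1.0 + 0.5 sin^1.5(70°) = 1.455.
F_nw = 0.6 × 430 × 1.455 = 375.5 MPa.
R_n/Ω = (375.5 × 424.2) / 2.0 × 10⁻³ = 79.65 kN.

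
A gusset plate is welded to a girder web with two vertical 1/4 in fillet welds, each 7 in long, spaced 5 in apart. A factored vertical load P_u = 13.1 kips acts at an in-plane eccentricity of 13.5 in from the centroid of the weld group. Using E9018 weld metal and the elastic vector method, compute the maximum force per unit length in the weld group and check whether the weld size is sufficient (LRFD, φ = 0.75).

f_max ≈ 5.85 kip/in; adequate

E90XX → F_EXX = 90 ksi.
Total weld length L_w = 14 in. Treat welds as unit-width lines.
Polar moment about centroid: J = 2[d³/12 + d(b/2)²] = 2[7³/12 + 7×2.5²] = 144.7 in³.
Direct shear f_v = P/L_w = 13.1 / 14 = 0.9357 kip/in (vertical).
Torsion M = P·e = 13.1 × 13.5 = 176.85 kip·in.
Critical point at (x, y) = (2.5, 3.5) from centroid. f_tx = M·y/J = 4.279 kip/in; f_ty = M·x/J = 3.056 kip/in.
Resultant f_max = √[f_tx² + (f_v + f_ty)²] = √[4.279² + (0.9357 + 3.056)²] = 5.852 kip/in.
Capacity per unit length: φr_n = 0.75 × 0.6 × 90 × (0.707 × 0.25) = 7.158 kip/in.
5.852 ≤ 7.158 → adequate.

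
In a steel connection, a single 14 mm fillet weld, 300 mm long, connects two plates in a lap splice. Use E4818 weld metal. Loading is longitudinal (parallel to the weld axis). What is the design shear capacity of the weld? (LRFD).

E48XX → F_EXX = 480 MPa.
Effective throat t_e = 0.707 × 14 = 9.898 mm.
Total length L = 300 mm; A_we = 9.898 × 300 = 2969 mm².
F_nw = 0.6 F_EXX = 0.6 × 480 = 288 MPa.
φR_n = 0.75 × 288 × 2969 × 10⁻³ = 641.4 kN.

φR_n ≈ 641 kN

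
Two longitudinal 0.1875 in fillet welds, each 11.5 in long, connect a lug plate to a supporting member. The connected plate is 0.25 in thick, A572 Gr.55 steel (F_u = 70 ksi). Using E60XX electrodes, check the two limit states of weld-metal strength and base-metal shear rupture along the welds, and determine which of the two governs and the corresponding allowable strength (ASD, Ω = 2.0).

E60XX → F_EXX = 60 ksi.
t_e = 0.707 × 0.1875 = 0.1326 in; L = 23 in.
Weld metal: R_n/Ω = (1/2.0) × 0.6 × 60 × 0.1326 × 23 = 54.88 kip.
Base metal (shear rupture): R_n/Ω = (1/2.0) × 0.6 × 70 × 0.25 × 23 = 120.8 kip.
Governing: weld metal.

R_n/Ω ≈ 54.9 kip (weld metal governs)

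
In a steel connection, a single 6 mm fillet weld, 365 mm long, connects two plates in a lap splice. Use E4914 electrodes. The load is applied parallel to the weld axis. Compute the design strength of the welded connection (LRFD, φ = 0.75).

φR_n ≈ 341 kN

E49XX → F_EXX = 490 MPa.
Effective throat t_e = 0.707 × 6 = 4.242 mm.
Total length L = 365 mm; A_we = 4.242 × 365 = 1548 mm².
F_nw = 0.6 F_EXX = 0.6 × 490 = 294 MPa.
φR_n = 0.75 × 294 × 1548 × 10⁻³ = 341.4 kN.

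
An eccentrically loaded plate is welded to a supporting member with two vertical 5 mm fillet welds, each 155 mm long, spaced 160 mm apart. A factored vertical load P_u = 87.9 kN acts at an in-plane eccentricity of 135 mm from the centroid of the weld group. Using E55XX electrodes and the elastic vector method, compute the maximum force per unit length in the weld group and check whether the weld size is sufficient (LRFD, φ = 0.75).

E55XX → F_EXX = 550 MPa.
Total weld length L_w = 310 mm. Treat welds as unit-width lines.
Polar moment about centroid: J = 2[d³/12 + d(b/2)²] = 2[155³/12 + 155×80²] = 2605000 mm³.
Direct shear f_v = P/L_w = 87.9×10³ / 310 = 283.5 N/mm (vertical).
Torsion M = P·e = 87.9×10³ × 135 = 11866000 N·mm.
Critical point at (x, y) = (80, 77.5) from centroid. f_tx = M·y/J = 353.1 N/mm; f_ty = M·x/J = 364.5 N/mm.
Resultant f_max = √[f_tx² + (f_v + f_ty)²] = √[353.1² + (283.5 + 364.5)²] = 738 N/mm.
Capacity per unit length: φr_n = 0.75 × 0.6 × 550 × (0.707 × 5) = 874.9 N/mm.
738 ≤ 874.9 → adequate.

f_max ≈ 738 N/mm; adequate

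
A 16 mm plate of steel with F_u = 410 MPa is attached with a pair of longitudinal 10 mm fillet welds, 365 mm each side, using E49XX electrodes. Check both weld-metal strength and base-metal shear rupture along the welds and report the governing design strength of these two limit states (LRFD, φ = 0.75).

φR_n ≈ 1140 kN (weld metal governs)

E49XX → F_EXX = 490 MPa.
t_e = 0.707 × 10 = 7.07 mm; L = 730 mm.
Weld metal: φR_n = 0.75 × 0.6 × 490 × 7.07 × 730 × 10⁻³ = 1138 kN.
Base metal (shear rupture): φR_n = 0.75 × 0.6 × 410 × 16 × 730 × 10⁻³ = 2155 kN.
Governing: weld metal.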